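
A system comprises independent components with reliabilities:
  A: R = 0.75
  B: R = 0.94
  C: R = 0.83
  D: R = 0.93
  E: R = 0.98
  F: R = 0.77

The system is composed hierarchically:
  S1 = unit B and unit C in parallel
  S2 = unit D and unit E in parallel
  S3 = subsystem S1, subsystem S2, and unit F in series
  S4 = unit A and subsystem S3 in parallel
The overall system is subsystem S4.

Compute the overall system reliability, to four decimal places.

0.9403

Parallel (B and C): 1 − (1 − 0.940000)(1 − 0.830000) = 0.989800
Parallel (D and E): 1 − (1 − 0.930000)(1 − 0.980000) = 0.998600
Series ([0.989800], [0.998600], and F): 0.989800 × 0.998600 × 0.770000 = 0.761079
Parallel (A and [0.761079]): 1 − (1 − 0.750000)(1 − 0.761079) = 0.9403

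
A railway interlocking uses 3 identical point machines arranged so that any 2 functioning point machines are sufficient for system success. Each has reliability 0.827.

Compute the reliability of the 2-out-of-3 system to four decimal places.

0.9206

R = Σ_{i=2}^{3} C(3,i) p^i (1−p)^{3−i} with p = 0.827
C(3,2)·0.827^2·0.173^1 = 0.354959
C(3,3)·0.827^3·0.173^0 = 0.565609
Sum = 0.9206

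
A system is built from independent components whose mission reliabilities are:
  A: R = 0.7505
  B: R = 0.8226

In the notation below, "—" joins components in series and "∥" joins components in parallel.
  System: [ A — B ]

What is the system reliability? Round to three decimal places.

0.617

Series (A and B): 0.75050 × 0.82260 = 0.617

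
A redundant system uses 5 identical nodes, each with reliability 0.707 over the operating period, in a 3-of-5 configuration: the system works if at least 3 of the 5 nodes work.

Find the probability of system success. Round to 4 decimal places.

R = Σ_{i=3}^{5} C(5,i) p^i (1−p)^{5−i} with p = 0.707
C(5,3)·0.707^3·0.293^2 = 0.303385
C(5,4)·0.707^4·0.293^1 = 0.366029
C(5,5)·0.707^5·0.293^0 = 0.176643
Sum = 0.8461

0.8461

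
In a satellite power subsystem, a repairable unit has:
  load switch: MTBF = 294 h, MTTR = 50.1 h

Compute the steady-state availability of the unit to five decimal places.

A(load switch) = MTBF/(MTBF+MTTR) = 294/(294+50.1) = 0.85440

0.85440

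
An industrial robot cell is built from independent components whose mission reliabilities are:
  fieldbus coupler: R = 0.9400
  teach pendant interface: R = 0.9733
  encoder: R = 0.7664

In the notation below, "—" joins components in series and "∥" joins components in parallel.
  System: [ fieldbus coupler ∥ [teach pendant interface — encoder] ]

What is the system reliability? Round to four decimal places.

0.9848

Series (teach pendant interface and encoder): 0.973300 × 0.766400 = 0.745937
Parallel (fieldbus coupler and [0.745937]): 1 − (1 − 0.940000)(1 − 0.745937) = 0.9848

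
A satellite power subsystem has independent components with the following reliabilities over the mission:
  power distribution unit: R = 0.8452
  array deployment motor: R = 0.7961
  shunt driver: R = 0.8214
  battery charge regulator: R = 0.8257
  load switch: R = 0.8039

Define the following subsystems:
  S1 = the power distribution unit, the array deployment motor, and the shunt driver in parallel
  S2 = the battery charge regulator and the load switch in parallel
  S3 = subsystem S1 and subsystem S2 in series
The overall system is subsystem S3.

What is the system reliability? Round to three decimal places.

Parallel (power distribution unit, array deployment motor, and shunt driver): 1 − (1 − 0.84520)(1 − 0.79610)(1 − 0.82140) = 0.99436
Parallel (battery charge regulator and load switch): 1 − (1 − 0.82570)(1 − 0.80390) = 0.96582
Series ([0.99436] and [0.96582]): 0.99436 × 0.96582 = 0.960

0.960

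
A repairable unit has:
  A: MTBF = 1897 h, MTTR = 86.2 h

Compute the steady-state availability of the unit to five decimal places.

A(A) = MTBF/(MTBF+MTTR) = 1897/(1897+86.2) = 0.95653

0.95653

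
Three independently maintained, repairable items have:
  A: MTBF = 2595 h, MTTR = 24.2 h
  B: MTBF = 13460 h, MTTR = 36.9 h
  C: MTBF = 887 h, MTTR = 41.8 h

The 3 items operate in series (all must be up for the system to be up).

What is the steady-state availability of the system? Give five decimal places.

A(A) = MTBF/(MTBF+MTTR) = 2595/(2595+24.2) = 0.990761
A(B) = MTBF/(MTBF+MTTR) = 13460/(13460+36.9) = 0.997266
A(C) = MTBF/(MTBF+MTTR) = 887/(887+41.8) = 0.954996
Series availability: 0.990761 × 0.997266 × 0.954996 = 0.94359

0.94359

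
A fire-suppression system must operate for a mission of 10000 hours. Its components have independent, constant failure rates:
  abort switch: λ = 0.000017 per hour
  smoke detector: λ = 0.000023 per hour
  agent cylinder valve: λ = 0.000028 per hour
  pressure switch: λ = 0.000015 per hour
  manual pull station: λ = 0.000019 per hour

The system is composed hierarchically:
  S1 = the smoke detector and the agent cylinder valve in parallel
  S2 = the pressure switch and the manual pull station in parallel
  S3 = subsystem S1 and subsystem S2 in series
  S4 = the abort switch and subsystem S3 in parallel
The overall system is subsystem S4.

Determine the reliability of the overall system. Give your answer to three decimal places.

0.989

R(abort switch) = exp(−0.000017 × 10000) = 0.84366
R(smoke detector) = exp(−0.000023 × 10000) = 0.79453
R(agent cylinder valve) = exp(−0.000028 × 10000) = 0.75578
R(pressure switch) = exp(−0.000015 × 10000) = 0.86071
R(manual pull station) = exp(−0.000019 × 10000) = 0.82696
Parallel (smoke detector and agent cylinder valve): 1 − (1 − 0.79453)(1 − 0.75578) = 0.94982
Parallel (pressure switch and manual pull station): 1 − (1 − 0.86071)(1 − 0.82696) = 0.97590
Series ([0.94982] and [0.97590]): 0.94982 × 0.97590 = 0.92693
Parallel (abort switch and [0.92693]): 1 − (1 − 0.84366)(1 − 0.92693) = 0.989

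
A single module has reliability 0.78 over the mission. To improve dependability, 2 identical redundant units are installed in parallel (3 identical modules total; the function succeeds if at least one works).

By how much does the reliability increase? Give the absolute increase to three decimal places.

0.209

R_before = 0.78
R_after = 1 − (1 − 0.78)^3 = 0.989
ΔR = 0.989 − 0.78 = 0.209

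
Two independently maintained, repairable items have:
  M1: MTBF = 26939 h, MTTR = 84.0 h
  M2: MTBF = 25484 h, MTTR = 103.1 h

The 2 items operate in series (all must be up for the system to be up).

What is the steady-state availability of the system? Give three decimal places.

0.993

A(M1) = MTBF/(MTBF+MTTR) = 26939/(26939+84.0) = 0.996892
A(M2) = MTBF/(MTBF+MTTR) = 25484/(25484+103.1) = 0.995971
Series availability: 0.996892 × 0.995971 = 0.993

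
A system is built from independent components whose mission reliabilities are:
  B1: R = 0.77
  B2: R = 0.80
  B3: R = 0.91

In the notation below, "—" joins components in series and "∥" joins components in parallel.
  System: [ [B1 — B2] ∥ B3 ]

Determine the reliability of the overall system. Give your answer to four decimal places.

Series (B1 and B2): 0.770000 × 0.800000 = 0.616000
Parallel ([0.616000] and B3): 1 − (1 − 0.616000)(1 − 0.910000) = 0.9654

0.9654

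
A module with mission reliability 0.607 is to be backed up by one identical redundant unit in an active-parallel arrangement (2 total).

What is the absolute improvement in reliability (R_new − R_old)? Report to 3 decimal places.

0.239

R_before = 0.607
R_after = 1 − (1 − 0.607)^2 = 0.846
ΔR = 0.846 − 0.607 = 0.239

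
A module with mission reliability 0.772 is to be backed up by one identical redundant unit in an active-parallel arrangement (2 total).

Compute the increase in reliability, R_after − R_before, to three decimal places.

0.176

R_before = 0.772
R_after = 1 − (1 − 0.772)^2 = 0.948
ΔR = 0.948 − 0.772 = 0.176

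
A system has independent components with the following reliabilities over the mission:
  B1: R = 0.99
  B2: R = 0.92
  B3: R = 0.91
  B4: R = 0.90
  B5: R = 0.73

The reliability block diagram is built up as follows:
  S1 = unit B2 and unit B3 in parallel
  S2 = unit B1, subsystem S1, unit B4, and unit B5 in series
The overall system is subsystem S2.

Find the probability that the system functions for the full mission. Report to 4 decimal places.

Parallel (B2 and B3): 1 − (1 − 0.920000)(1 − 0.910000) = 0.992800
Series (B1, [0.992800], B4, and B5): 0.990000 × 0.992800 × 0.900000 × 0.730000 = 0.6457

0.6457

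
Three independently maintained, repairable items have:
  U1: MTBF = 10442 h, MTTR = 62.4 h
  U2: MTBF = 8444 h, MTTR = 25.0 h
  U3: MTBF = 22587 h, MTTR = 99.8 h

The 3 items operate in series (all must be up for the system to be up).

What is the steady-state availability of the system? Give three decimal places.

0.987

A(U1) = MTBF/(MTBF+MTTR) = 10442/(10442+62.4) = 0.994060
A(U2) = MTBF/(MTBF+MTTR) = 8444/(8444+25.0) = 0.997048
A(U3) = MTBF/(MTBF+MTTR) = 22587/(22587+99.8) = 0.995601
Series availability: 0.994060 × 0.997048 × 0.995601 = 0.987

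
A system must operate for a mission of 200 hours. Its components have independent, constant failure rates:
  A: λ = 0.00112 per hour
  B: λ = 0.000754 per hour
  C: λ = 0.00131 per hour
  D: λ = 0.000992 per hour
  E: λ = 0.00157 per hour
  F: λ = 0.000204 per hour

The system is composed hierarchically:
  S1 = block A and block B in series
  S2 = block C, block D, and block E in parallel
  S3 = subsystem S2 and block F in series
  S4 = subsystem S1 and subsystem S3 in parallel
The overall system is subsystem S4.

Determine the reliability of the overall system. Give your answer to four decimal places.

0.9841

R(A) = exp(−0.00112 × 200) = 0.799315
R(B) = exp(−0.000754 × 200) = 0.860020
R(C) = exp(−0.00131 × 200) = 0.769511
R(D) = exp(−0.000992 × 200) = 0.820042
R(E) = exp(−0.00157 × 200) = 0.730519
R(F) = exp(−0.000204 × 200) = 0.960021
Series (A and B): 0.799315 × 0.860020 = 0.687427
Parallel (C, D, and E): 1 − (1 − 0.769511)(1 − 0.820042)(1 − 0.730519) = 0.988822
Series ([0.988822] and F): 0.988822 × 0.960021 = 0.949290
Parallel ([0.687427] and [0.949290]): 1 − (1 − 0.687427)(1 − 0.949290) = 0.9841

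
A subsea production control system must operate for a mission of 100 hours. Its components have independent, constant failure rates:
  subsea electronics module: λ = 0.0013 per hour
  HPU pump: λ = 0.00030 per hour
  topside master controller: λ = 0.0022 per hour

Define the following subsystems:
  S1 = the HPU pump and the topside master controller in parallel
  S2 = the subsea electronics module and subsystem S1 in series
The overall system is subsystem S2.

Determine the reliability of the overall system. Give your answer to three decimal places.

0.873

R(subsea electronics module) = exp(−0.0013 × 100) = 0.87810
R(HPU pump) = exp(−0.00030 × 100) = 0.97045
R(topside master controller) = exp(−0.0022 × 100) = 0.80252
Parallel (HPU pump and topside master controller): 1 − (1 − 0.97045)(1 − 0.80252) = 0.99416
Series (subsea electronics module and [0.99416]): 0.87810 × 0.99416 = 0.873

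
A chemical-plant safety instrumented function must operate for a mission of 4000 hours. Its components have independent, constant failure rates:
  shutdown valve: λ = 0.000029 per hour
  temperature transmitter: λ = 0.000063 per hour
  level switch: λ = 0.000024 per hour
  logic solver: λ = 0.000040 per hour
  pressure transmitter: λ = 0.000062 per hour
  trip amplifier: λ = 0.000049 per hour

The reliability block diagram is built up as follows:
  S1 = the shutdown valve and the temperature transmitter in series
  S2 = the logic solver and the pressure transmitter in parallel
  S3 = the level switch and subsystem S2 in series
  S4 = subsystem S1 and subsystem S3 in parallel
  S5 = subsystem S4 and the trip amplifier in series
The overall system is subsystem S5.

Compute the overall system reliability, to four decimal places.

R(shutdown valve) = exp(−0.000029 × 4000) = 0.890475
R(temperature transmitter) = exp(−0.000063 × 4000) = 0.777245
R(level switch) = exp(−0.000024 × 4000) = 0.908464
R(logic solver) = exp(−0.000040 × 4000) = 0.852144
R(pressure transmitter) = exp(−0.000062 × 4000) = 0.780360
R(trip amplifier) = exp(−0.000049 × 4000) = 0.822012
Series (shutdown valve and temperature transmitter): 0.890475 × 0.777245 = 0.692117
Parallel (logic solver and pressure transmitter): 1 − (1 − 0.852144)(1 − 0.780360) = 0.967525
Series (level switch and [0.967525]): 0.908464 × 0.967525 = 0.878962
Parallel ([0.692117] and [0.878962]): 1 − (1 − 0.692117)(1 − 0.878962) = 0.962734
Series ([0.962734] and trip amplifier): 0.962734 × 0.822012 = 0.7914

0.7914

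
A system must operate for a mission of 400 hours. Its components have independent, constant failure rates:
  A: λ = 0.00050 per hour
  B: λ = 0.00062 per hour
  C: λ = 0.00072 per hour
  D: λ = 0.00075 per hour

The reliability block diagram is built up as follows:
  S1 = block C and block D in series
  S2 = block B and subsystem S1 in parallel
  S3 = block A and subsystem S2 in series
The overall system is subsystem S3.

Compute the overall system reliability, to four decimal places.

R(A) = exp(−0.00050 × 400) = 0.818731
R(B) = exp(−0.00062 × 400) = 0.780360
R(C) = exp(−0.00072 × 400) = 0.749762
R(D) = exp(−0.00075 × 400) = 0.740818
Series (C and D): 0.749762 × 0.740818 = 0.555437
Parallel (B and [0.555437]): 1 − (1 − 0.780360)(1 − 0.555437) = 0.902356
Series (A and [0.902356]): 0.818731 × 0.902356 = 0.7388

0.7388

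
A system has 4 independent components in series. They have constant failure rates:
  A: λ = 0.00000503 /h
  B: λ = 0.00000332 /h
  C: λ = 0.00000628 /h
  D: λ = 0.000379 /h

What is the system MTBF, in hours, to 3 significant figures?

Series of exponential components: λ_sys = Σ λ_i
λ_sys = 0.00000503 + 0.00000332 + 0.00000628 + 0.000379 = 3.9363e-04 /h
MTBF = 1 / λ_sys = 2540 h

2540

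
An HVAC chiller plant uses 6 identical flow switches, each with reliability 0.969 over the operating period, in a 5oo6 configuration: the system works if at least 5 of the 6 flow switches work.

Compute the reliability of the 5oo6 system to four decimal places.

R = Σ_{i=5}^{6} C(6,i) p^i (1−p)^{6−i} with p = 0.969
C(6,5)·0.969^5·0.031^1 = 0.158903
C(6,6)·0.969^6·0.031^0 = 0.827833
Sum = 0.9867

0.9867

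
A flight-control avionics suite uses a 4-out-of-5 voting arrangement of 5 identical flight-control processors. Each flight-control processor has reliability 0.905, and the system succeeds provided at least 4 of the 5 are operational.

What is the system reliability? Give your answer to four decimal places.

R = Σ_{i=4}^{5} C(5,i) p^i (1−p)^{5−i} with p = 0.905
C(5,4)·0.905^4·0.095^1 = 0.318631
C(5,5)·0.905^5·0.095^0 = 0.607076
Sum = 0.9257

0.9257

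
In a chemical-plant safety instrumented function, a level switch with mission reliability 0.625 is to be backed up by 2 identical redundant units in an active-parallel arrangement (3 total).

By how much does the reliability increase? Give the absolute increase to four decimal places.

0.3223

R_before = 0.625
R_after = 1 − (1 − 0.625)^3 = 0.9473
ΔR = 0.9473 − 0.625 = 0.3223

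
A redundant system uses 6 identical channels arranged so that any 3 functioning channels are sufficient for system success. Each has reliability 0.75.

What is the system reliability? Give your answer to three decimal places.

0.962

R = Σ_{i=3}^{6} C(6,i) p^i (1−p)^{6−i} with p = 0.75
C(6,3)·0.75^3·0.25^3 = 0.13184
C(6,4)·0.75^4·0.25^2 = 0.29663
C(6,5)·0.75^5·0.25^1 = 0.35596
C(6,6)·0.75^6·0.25^0 = 0.17798
Sum = 0.962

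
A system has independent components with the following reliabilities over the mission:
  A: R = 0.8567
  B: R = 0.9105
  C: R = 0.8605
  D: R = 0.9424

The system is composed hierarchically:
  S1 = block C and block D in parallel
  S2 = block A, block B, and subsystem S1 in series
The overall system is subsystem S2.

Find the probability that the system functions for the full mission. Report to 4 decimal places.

0.7738

Parallel (C and D): 1 − (1 − 0.860500)(1 − 0.942400) = 0.991965
Series (A, B, and [0.991965]): 0.856700 × 0.910500 × 0.991965 = 0.7738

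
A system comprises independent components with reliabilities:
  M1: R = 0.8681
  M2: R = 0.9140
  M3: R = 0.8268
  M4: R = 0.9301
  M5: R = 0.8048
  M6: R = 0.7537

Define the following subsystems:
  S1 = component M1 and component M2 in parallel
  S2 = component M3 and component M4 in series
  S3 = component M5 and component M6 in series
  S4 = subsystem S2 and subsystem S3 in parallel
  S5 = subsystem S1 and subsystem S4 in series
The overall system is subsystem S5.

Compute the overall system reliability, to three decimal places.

0.899

Parallel (M1 and M2): 1 − (1 − 0.86810)(1 − 0.91400) = 0.98866
Series (M3 and M4): 0.82680 × 0.93010 = 0.76901
Series (M5 and M6): 0.80480 × 0.75370 = 0.60658
Parallel ([0.76901] and [0.60658]): 1 − (1 − 0.76901)(1 − 0.60658) = 0.90912
Series ([0.98866] and [0.90912]): 0.98866 × 0.90912 = 0.899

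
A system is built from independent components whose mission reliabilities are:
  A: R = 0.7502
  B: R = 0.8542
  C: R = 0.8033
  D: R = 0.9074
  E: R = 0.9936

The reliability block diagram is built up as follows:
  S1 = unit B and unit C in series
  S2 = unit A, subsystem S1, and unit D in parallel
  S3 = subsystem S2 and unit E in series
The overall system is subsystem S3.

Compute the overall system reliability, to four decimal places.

0.9864

Series (B and C): 0.854200 × 0.803300 = 0.686179
Parallel (A, [0.686179], and D): 1 − (1 − 0.750200)(1 − 0.686179)(1 − 0.907400) = 0.992741
Series ([0.992741] and E): 0.992741 × 0.993600 = 0.9864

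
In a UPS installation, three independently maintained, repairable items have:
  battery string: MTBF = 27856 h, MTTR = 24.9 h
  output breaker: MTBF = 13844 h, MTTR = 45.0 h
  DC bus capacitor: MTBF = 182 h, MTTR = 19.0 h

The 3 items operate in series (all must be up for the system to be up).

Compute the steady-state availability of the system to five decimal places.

A(battery string) = MTBF/(MTBF+MTTR) = 27856/(27856+24.9) = 0.999107
A(output breaker) = MTBF/(MTBF+MTTR) = 13844/(13844+45.0) = 0.996760
A(DC bus capacitor) = MTBF/(MTBF+MTTR) = 182/(182+19.0) = 0.905473
Series availability: 0.999107 × 0.996760 × 0.905473 = 0.90173

0.90173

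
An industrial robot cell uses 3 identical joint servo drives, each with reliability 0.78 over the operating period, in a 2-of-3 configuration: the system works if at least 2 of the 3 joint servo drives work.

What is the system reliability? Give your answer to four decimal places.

R = Σ_{i=2}^{3} C(3,i) p^i (1−p)^{3−i} with p = 0.78
C(3,2)·0.78^2·0.22^1 = 0.401544
C(3,3)·0.78^3·0.22^0 = 0.474552
Sum = 0.8761

0.8761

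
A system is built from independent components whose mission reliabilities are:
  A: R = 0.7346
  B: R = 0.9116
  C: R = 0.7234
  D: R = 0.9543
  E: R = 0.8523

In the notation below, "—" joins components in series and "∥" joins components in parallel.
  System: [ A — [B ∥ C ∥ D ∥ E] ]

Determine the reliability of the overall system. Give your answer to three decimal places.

0.734

Parallel (B, C, D, and E): 1 − (1 − 0.91160)(1 − 0.72340)(1 − 0.95430)(1 − 0.85230) = 0.99983
Series (A and [0.99983]): 0.73460 × 0.99983 = 0.734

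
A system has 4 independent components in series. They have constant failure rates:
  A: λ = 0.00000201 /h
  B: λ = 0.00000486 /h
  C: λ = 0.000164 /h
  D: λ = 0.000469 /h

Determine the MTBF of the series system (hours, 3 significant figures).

1560

Series of exponential components: λ_sys = Σ λ_i
λ_sys = 0.00000201 + 0.00000486 + 0.000164 + 0.000469 = 6.3987e-04 /h
MTBF = 1 / λ_sys = 1560 h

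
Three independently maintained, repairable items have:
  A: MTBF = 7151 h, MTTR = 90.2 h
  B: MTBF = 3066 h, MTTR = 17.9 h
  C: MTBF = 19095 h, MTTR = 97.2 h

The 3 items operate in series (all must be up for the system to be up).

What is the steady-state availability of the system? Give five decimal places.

0.97684

A(A) = MTBF/(MTBF+MTTR) = 7151/(7151+90.2) = 0.987544
A(B) = MTBF/(MTBF+MTTR) = 3066/(3066+17.9) = 0.994196
A(C) = MTBF/(MTBF+MTTR) = 19095/(19095+97.2) = 0.994935
Series availability: 0.987544 × 0.994196 × 0.994935 = 0.97684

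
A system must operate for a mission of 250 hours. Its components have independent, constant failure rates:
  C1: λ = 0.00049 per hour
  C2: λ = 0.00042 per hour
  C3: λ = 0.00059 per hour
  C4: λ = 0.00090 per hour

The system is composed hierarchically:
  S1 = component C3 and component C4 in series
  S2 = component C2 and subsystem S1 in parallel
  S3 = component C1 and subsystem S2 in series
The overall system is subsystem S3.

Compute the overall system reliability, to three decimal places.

R(C1) = exp(−0.00049 × 250) = 0.88471
R(C2) = exp(−0.00042 × 250) = 0.90032
R(C3) = exp(−0.00059 × 250) = 0.86286
R(C4) = exp(−0.00090 × 250) = 0.79852
Series (C3 and C4): 0.86286 × 0.79852 = 0.68901
Parallel (C2 and [0.68901]): 1 − (1 − 0.90032)(1 − 0.68901) = 0.96900
Series (C1 and [0.96900]): 0.88471 × 0.96900 = 0.857

0.857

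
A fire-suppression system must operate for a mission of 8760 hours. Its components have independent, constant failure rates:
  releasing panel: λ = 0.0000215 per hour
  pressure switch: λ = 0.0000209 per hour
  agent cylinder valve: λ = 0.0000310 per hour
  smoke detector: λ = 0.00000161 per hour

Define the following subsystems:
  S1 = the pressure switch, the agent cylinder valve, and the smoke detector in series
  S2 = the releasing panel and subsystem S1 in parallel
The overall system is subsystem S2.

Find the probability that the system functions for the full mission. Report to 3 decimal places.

0.936

R(releasing panel) = exp(−0.0000215 × 8760) = 0.82833
R(pressure switch) = exp(−0.0000209 × 8760) = 0.83270
R(agent cylinder valve) = exp(−0.0000310 × 8760) = 0.76219
R(smoke detector) = exp(−0.00000161 × 8760) = 0.98600
Series (pressure switch, agent cylinder valve, and smoke detector): 0.83270 × 0.76219 × 0.98600 = 0.62579
Parallel (releasing panel and [0.62579]): 1 − (1 − 0.82833)(1 − 0.62579) = 0.936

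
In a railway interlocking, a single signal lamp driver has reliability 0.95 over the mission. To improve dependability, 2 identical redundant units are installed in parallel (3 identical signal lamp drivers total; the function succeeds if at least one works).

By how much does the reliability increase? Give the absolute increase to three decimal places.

R_before = 0.95
R_after = 1 − (1 − 0.95)^3 = 1.000
ΔR = 1.000 − 0.95 = 0.050

0.050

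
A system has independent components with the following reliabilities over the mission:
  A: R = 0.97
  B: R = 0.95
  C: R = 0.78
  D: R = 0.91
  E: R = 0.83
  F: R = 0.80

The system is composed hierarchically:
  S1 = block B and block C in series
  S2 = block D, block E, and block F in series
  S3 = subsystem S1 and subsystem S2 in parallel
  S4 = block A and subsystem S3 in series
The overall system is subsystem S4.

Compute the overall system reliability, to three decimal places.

0.871

Series (B and C): 0.95000 × 0.78000 = 0.74100
Series (D, E, and F): 0.91000 × 0.83000 × 0.80000 = 0.60424
Parallel ([0.74100] and [0.60424]): 1 − (1 − 0.74100)(1 − 0.60424) = 0.89750
Series (A and [0.89750]): 0.97000 × 0.89750 = 0.871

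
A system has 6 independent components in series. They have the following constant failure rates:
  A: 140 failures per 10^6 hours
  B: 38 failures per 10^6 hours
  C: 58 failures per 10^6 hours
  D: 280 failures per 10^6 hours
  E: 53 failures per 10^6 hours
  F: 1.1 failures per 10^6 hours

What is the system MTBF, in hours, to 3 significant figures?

1750

Series of exponential components: λ_sys = Σ λ_i
λ_sys = 0.00014 + 0.000038 + 0.000058 + 0.00028 + 0.000053 + 0.0000011 = 5.7010e-04 /h
MTBF = 1 / λ_sys = 1750 h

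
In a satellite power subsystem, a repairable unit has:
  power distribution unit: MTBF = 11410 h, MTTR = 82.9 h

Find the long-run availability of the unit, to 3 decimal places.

A(power distribution unit) = MTBF/(MTBF+MTTR) = 11410/(11410+82.9) = 0.993

0.993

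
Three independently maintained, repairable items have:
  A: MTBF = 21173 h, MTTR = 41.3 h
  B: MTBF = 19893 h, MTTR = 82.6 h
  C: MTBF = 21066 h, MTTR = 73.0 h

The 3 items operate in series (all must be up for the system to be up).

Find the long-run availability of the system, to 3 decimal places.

A(A) = MTBF/(MTBF+MTTR) = 21173/(21173+41.3) = 0.998053
A(B) = MTBF/(MTBF+MTTR) = 19893/(19893+82.6) = 0.995865
A(C) = MTBF/(MTBF+MTTR) = 21066/(21066+73.0) = 0.996547
Series availability: 0.998053 × 0.995865 × 0.996547 = 0.990

0.990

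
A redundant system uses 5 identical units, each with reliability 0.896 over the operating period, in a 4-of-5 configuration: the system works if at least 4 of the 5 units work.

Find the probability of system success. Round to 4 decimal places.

R = Σ_{i=4}^{5} C(5,i) p^i (1−p)^{5−i} with p = 0.896
C(5,4)·0.896^4·0.104^1 = 0.335147
C(5,5)·0.896^5·0.104^0 = 0.577484
Sum = 0.9126

0.9126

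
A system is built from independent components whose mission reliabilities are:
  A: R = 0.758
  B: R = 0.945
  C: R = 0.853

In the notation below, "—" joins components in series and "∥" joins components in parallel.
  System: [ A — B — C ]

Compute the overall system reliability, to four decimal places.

0.6110

Series (A, B, and C): 0.758000 × 0.945000 × 0.853000 = 0.6110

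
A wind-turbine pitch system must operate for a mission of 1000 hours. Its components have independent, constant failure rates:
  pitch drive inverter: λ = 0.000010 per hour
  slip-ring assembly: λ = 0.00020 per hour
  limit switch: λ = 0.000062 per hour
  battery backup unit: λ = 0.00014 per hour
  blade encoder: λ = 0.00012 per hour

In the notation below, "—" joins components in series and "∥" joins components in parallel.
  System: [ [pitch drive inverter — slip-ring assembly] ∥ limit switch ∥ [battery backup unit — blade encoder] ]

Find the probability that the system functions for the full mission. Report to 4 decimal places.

R(pitch drive inverter) = exp(−0.000010 × 1000) = 0.990050
R(slip-ring assembly) = exp(−0.00020 × 1000) = 0.818731
R(limit switch) = exp(−0.000062 × 1000) = 0.939883
R(battery backup unit) = exp(−0.00014 × 1000) = 0.869358
R(blade encoder) = exp(−0.00012 × 1000) = 0.886920
Series (pitch drive inverter and slip-ring assembly): 0.990050 × 0.818731 = 0.810585
Series (battery backup unit and blade encoder): 0.869358 × 0.886920 = 0.771051
Parallel ([0.810585], limit switch, and [0.771051]): 1 − (1 − 0.810585)(1 − 0.939883)(1 − 0.771051) = 0.9974

0.9974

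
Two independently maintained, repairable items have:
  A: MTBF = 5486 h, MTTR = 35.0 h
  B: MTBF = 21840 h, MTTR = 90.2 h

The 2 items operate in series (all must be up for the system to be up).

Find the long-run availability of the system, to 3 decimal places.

A(A) = MTBF/(MTBF+MTTR) = 5486/(5486+35.0) = 0.993661
A(B) = MTBF/(MTBF+MTTR) = 21840/(21840+90.2) = 0.995887
Series availability: 0.993661 × 0.995887 = 0.990

0.990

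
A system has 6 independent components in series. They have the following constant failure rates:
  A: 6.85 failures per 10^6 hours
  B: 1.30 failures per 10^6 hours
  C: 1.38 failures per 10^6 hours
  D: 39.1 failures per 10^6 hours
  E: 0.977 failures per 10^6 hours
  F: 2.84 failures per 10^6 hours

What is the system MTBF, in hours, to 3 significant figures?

Series of exponential components: λ_sys = Σ λ_i
λ_sys = 0.00000685 + 0.00000130 + 0.00000138 + 0.0000391 + 0.000000977 + 0.00000284 = 5.2447e-05 /h
MTBF = 1 / λ_sys = 19100 h

19100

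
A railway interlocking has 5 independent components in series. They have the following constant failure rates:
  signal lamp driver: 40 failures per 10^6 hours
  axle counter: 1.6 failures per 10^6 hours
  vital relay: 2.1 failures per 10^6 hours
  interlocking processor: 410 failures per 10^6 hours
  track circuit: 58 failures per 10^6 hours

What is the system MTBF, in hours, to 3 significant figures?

Series of exponential components: λ_sys = Σ λ_i
λ_sys = 0.000040 + 0.0000016 + 0.0000021 + 0.00041 + 0.000058 = 5.1170e-04 /h
MTBF = 1 / λ_sys = 1950 h

1950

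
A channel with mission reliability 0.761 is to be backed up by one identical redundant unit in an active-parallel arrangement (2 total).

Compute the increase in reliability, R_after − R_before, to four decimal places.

0.1819

R_before = 0.761
R_after = 1 − (1 − 0.761)^2 = 0.9429
ΔR = 0.9429 − 0.761 = 0.1819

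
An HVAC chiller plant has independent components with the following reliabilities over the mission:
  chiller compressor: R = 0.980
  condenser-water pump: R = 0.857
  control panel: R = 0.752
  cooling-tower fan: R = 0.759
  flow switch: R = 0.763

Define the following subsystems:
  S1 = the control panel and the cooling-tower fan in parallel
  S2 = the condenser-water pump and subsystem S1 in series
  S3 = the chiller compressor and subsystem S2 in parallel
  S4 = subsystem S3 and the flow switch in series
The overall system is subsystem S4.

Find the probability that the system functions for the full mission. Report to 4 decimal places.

Parallel (control panel and cooling-tower fan): 1 − (1 − 0.752000)(1 − 0.759000) = 0.940232
Series (condenser-water pump and [0.940232]): 0.857000 × 0.940232 = 0.805779
Parallel (chiller compressor and [0.805779]): 1 − (1 − 0.980000)(1 − 0.805779) = 0.996116
Series ([0.996116] and flow switch): 0.996116 × 0.763000 = 0.7600

0.7600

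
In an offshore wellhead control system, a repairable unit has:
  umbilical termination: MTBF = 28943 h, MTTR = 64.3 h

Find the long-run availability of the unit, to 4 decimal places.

0.9978

A(umbilical termination) = MTBF/(MTBF+MTTR) = 28943/(28943+64.3) = 0.9978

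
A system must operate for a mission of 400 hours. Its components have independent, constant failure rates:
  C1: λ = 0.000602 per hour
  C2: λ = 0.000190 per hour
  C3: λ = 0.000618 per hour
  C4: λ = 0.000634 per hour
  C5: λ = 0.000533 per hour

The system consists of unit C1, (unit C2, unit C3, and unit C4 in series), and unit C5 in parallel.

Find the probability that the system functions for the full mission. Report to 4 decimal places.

R(C1) = exp(−0.000602 × 400) = 0.785999
R(C2) = exp(−0.000190 × 400) = 0.926816
R(C3) = exp(−0.000618 × 400) = 0.780984
R(C4) = exp(−0.000634 × 400) = 0.776002
R(C5) = exp(−0.000533 × 400) = 0.807995
Series (C2, C3, and C4): 0.926816 × 0.780984 × 0.776002 = 0.561692
Parallel (C1, [0.561692], and C5): 1 − (1 − 0.785999)(1 − 0.561692)(1 − 0.807995) = 0.9820

0.9820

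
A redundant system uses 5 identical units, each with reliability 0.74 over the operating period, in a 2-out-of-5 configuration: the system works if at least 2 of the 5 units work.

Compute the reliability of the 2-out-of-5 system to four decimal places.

R = Σ_{i=2}^{5} C(5,i) p^i (1−p)^{5−i} with p = 0.74
C(5,2)·0.74^2·0.26^3 = 0.096246
C(5,3)·0.74^3·0.26^2 = 0.273931
C(5,4)·0.74^4·0.26^1 = 0.389825
C(5,5)·0.74^5·0.26^0 = 0.221901
Sum = 0.9819

0.9819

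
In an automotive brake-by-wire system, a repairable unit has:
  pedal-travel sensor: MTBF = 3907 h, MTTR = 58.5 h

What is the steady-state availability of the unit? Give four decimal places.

0.9852

A(pedal-travel sensor) = MTBF/(MTBF+MTTR) = 3907/(3907+58.5) = 0.9852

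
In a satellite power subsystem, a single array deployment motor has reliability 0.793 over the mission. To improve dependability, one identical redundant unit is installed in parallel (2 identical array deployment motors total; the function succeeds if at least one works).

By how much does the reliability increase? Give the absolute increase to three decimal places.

R_before = 0.793
R_after = 1 − (1 − 0.793)^2 = 0.957
ΔR = 0.957 − 0.793 = 0.164

0.164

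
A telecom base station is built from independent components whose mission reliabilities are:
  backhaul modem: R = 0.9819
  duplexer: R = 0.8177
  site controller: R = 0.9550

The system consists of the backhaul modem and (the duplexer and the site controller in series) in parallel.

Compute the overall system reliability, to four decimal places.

Series (duplexer and site controller): 0.817700 × 0.955000 = 0.780904
Parallel (backhaul modem and [0.780904]): 1 − (1 − 0.981900)(1 − 0.780904) = 0.9960

0.9960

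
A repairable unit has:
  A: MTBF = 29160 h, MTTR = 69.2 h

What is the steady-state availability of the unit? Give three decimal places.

A(A) = MTBF/(MTBF+MTTR) = 29160/(29160+69.2) = 0.998

0.998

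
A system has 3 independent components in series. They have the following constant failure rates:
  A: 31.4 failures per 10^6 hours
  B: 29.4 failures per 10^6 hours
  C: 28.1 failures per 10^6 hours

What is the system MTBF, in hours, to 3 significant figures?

11200

Series of exponential components: λ_sys = Σ λ_i
λ_sys = 0.0000314 + 0.0000294 + 0.0000281 = 8.8900e-05 /h
MTBF = 1 / λ_sys = 11200 h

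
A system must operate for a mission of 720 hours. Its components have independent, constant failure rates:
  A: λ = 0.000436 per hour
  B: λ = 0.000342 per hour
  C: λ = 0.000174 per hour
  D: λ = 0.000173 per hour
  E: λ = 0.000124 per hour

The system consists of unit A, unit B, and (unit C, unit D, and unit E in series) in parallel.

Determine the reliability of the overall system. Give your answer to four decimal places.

R(A) = exp(−0.000436 × 720) = 0.730577
R(B) = exp(−0.000342 × 720) = 0.781735
R(C) = exp(−0.000174 × 720) = 0.882250
R(D) = exp(−0.000173 × 720) = 0.882885
R(E) = exp(−0.000124 × 720) = 0.914589
Series (C, D, and E): 0.882250 × 0.882885 × 0.914589 = 0.712397
Parallel (A, B, and [0.712397]): 1 − (1 − 0.730577)(1 − 0.781735)(1 − 0.712397) = 0.9831

0.9831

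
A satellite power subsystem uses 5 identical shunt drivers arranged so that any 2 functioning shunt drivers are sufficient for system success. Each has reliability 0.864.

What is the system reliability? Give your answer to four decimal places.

0.9985

R = Σ_{i=2}^{5} C(5,i) p^i (1−p)^{5−i} with p = 0.864
C(5,2)·0.864^2·0.136^3 = 0.018778
C(5,3)·0.864^3·0.136^2 = 0.119294
C(5,4)·0.864^4·0.136^1 = 0.378934
C(5,5)·0.864^5·0.136^0 = 0.481469
Sum = 0.9985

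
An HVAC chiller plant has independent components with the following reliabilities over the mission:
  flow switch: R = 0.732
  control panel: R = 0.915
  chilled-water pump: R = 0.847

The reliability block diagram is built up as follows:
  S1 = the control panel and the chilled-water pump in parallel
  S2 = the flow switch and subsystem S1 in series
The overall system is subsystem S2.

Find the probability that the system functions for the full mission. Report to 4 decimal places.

Parallel (control panel and chilled-water pump): 1 − (1 − 0.915000)(1 − 0.847000) = 0.986995
Series (flow switch and [0.986995]): 0.732000 × 0.986995 = 0.7225

0.7225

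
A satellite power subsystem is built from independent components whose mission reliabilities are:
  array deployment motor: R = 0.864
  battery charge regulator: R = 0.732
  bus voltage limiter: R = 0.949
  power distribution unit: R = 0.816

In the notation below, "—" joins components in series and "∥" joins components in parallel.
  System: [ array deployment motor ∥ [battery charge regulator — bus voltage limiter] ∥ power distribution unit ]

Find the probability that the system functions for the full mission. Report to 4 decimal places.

0.9924

Series (battery charge regulator and bus voltage limiter): 0.732000 × 0.949000 = 0.694668
Parallel (array deployment motor, [0.694668], and power distribution unit): 1 − (1 − 0.864000)(1 − 0.694668)(1 − 0.816000) = 0.9924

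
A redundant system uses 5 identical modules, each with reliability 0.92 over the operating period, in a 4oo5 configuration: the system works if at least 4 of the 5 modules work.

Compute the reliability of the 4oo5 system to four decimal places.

0.9456

R = Σ_{i=4}^{5} C(5,i) p^i (1−p)^{5−i} with p = 0.92
C(5,4)·0.92^4·0.08^1 = 0.286557
C(5,5)·0.92^5·0.08^0 = 0.659082
Sum = 0.9456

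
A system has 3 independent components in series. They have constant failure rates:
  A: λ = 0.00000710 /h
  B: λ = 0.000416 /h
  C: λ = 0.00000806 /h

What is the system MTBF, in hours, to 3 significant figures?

Series of exponential components: λ_sys = Σ λ_i
λ_sys = 0.00000710 + 0.000416 + 0.00000806 = 4.3116e-04 /h
MTBF = 1 / λ_sys = 2320 h

2320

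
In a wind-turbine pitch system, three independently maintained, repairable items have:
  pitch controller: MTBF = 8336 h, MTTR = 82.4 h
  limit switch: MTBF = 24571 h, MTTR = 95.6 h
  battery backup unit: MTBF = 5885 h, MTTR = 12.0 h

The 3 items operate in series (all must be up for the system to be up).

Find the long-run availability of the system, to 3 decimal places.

A(pitch controller) = MTBF/(MTBF+MTTR) = 8336/(8336+82.4) = 0.990212
A(limit switch) = MTBF/(MTBF+MTTR) = 24571/(24571+95.6) = 0.996124
A(battery backup unit) = MTBF/(MTBF+MTTR) = 5885/(5885+12.0) = 0.997965
Series availability: 0.990212 × 0.996124 × 0.997965 = 0.984

0.984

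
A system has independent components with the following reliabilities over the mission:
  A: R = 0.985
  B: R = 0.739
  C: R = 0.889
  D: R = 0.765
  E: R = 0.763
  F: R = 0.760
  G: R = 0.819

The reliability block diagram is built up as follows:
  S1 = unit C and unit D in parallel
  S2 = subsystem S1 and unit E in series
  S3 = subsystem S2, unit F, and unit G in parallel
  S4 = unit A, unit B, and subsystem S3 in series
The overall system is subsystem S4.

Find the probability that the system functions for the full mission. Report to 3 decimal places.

0.720

Parallel (C and D): 1 − (1 − 0.88900)(1 − 0.76500) = 0.97392
Series ([0.97392] and E): 0.97392 × 0.76300 = 0.74310
Parallel ([0.74310], F, and G): 1 − (1 − 0.74310)(1 − 0.76000)(1 − 0.81900) = 0.98884
Series (A, B, and [0.98884]): 0.98500 × 0.73900 × 0.98884 = 0.720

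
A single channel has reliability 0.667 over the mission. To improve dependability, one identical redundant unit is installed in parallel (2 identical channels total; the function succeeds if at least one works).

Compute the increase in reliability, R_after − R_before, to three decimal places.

R_before = 0.667
R_after = 1 − (1 − 0.667)^2 = 0.889
ΔR = 0.889 − 0.667 = 0.222

0.222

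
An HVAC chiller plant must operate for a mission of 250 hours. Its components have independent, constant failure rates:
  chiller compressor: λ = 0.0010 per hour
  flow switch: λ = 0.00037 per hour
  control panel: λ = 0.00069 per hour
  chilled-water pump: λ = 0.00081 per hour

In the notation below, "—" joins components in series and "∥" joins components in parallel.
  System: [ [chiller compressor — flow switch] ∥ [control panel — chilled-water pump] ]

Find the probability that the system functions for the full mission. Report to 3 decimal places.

0.909

R(chiller compressor) = exp(−0.0010 × 250) = 0.77880
R(flow switch) = exp(−0.00037 × 250) = 0.91165
R(control panel) = exp(−0.00069 × 250) = 0.84156
R(chilled-water pump) = exp(−0.00081 × 250) = 0.81669
Series (chiller compressor and flow switch): 0.77880 × 0.91165 = 0.70999
Series (control panel and chilled-water pump): 0.84156 × 0.81669 = 0.68729
Parallel ([0.70999] and [0.68729]): 1 − (1 − 0.70999)(1 − 0.68729) = 0.909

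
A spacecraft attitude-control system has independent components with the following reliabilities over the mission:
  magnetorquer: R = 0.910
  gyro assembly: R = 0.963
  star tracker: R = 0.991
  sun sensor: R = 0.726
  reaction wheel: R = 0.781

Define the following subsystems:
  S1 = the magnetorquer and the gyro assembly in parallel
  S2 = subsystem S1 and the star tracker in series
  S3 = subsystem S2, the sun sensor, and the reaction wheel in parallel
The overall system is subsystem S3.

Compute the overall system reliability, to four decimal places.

Parallel (magnetorquer and gyro assembly): 1 − (1 − 0.910000)(1 − 0.963000) = 0.996670
Series ([0.996670] and star tracker): 0.996670 × 0.991000 = 0.987700
Parallel ([0.987700], sun sensor, and reaction wheel): 1 − (1 − 0.987700)(1 − 0.726000)(1 − 0.781000) = 0.9993

0.9993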